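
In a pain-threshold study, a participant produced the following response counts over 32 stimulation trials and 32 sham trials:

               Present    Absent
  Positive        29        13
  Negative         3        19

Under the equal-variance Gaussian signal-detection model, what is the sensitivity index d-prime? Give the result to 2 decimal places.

d-prime = 1.56

H = 29/32 = 0.9062
FA = 13/32 = 0.4062
Φ⁻¹(H) = 1.318
Φ⁻¹(FA) = -0.237
d' = z(H) − z(FA) = 1.318 − (-0.237) = 1.555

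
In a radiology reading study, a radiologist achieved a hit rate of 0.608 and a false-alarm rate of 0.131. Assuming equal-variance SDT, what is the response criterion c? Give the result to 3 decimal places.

z(H) = z(0.608) = 0.2741
z(FA) = z(0.131) = -1.1217
c = −½·[z(H) + z(FA)] = −0.5 × (0.2741 + (-1.1217)) = 0.4238
c > 0: the radiologist has a conservative response bias.

c = 0.424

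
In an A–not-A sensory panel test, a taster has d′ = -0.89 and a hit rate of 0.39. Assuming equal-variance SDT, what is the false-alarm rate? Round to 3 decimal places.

z(hit rate) = z(0.39) = -0.2793
z(FA) = z(H) − d' = -0.2793 − (-0.89) = 0.6107
false-alarm rate = Φ(0.6107) = 0.7293

false-alarm rate = 0.729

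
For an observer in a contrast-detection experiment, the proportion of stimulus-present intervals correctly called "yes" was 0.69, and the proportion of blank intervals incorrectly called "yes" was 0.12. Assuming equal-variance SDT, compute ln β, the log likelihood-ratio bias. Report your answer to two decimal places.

z(H) = z(0.69) = 0.496
z(FA) = z(0.12) = -1.175
ln β = −½·[z(H)² − z(FA)²] = −0.5 × (0.246 − 1.381) = 0.5675

ln β = 0.57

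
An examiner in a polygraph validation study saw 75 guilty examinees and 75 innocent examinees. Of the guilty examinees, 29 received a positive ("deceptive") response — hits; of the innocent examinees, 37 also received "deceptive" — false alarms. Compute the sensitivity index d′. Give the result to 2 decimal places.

H = 29/75 = 0.3867
FA = 37/75 = 0.4933
z(0.3867) = -0.288, z(0.4933) = -0.017
d' = z(H) − z(FA) = -0.288 − (-0.017) = -0.271

d′ = -0.27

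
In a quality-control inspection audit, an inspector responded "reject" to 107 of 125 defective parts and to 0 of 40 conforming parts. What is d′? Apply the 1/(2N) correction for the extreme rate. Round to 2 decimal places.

d′ = 3.30

The false-alarm rate is 0/40 = 0, so apply the 1/(2N) correction: FA → 1/(2·40) = 0.01250.
z(H) = z(0.85600) = 1.063
z(FA) = z(0.01250) = -2.241
d' = 1.063 − (-2.241) = 3.304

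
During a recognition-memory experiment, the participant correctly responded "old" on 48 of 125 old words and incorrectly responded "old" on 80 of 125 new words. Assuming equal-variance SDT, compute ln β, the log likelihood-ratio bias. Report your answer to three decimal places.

H = 48/125 = 0.3840
FA = 80/125 = 0.6400
z(0.3840) = -0.2950, z(0.6400) = 0.3585
ln β = −½·[z(H)² − z(FA)²] = −0.5 × (0.0870 − 0.1285) = 0.02075

ln β = 0.021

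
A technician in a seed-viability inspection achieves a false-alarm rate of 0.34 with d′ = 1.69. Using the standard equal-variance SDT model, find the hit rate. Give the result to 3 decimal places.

z(false-alarm rate) = z(0.34) = -0.4125
z(H) = z(FA) + d' = -0.4125 + 1.69 = 1.2775
hit rate = Φ(1.2775) = 0.8993

hit rate = 0.899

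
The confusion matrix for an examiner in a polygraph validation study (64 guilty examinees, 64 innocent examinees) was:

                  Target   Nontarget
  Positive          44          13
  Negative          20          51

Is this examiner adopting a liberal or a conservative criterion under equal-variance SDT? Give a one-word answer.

conservative

z(H) = 0.489, z(FA) = -0.831
c = −½·(z(H) + z(FA)) = 0.171
c > 0 → conservative criterion (biased toward responding “no”).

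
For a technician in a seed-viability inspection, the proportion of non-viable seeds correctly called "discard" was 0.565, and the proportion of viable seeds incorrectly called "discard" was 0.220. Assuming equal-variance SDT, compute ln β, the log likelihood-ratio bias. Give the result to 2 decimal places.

z(H) = z(0.565) = 0.164
z(FA) = z(0.220) = -0.772
ln β = −½·[z(H)² − z(FA)²] = −0.5 × (0.027 − 0.596) = 0.2845

ln β = 0.28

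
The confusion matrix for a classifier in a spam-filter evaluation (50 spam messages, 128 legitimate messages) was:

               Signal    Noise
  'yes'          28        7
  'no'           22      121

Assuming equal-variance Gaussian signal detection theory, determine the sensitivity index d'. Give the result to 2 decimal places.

d' = 1.75

H = 28/50 = 0.5600
FA = 7/128 = 0.0547
z(H) = z(0.5600) = 0.151
z(FA) = z(0.0547) = -1.601
d' = z(H) − z(FA) = 0.151 − (-1.601) = 1.752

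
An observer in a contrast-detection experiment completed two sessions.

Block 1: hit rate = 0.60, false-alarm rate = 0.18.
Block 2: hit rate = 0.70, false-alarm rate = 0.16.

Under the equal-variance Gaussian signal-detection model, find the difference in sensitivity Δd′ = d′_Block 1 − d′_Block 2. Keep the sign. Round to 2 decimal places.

Block 1: z(0.60) = 0.253, z(0.18) = -0.915, d' = 1.168
Block 2: z(0.70) = 0.524, z(0.16) = -0.994, d' = 1.518
Δd' = d'_Block 1 − d'_Block 2 = 1.168 − 1.518 = -0.350
Block 2 has the higher sensitivity.

Δd′ = -0.35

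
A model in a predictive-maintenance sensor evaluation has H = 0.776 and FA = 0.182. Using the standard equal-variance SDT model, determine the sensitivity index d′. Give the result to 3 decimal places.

z(H) = z(0.776) = 0.7588
z(FA) = z(0.182) = -0.9078
d' = z(H) − z(FA) = 0.7588 − (-0.9078) = 1.6666

d′ = 1.667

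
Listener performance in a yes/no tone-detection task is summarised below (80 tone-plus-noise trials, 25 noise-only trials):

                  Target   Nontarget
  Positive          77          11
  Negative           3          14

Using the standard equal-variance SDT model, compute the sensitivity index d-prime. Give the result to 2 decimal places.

d-prime = 1.93

H = 77/80 = 0.9625
FA = 11/25 = 0.4400
Φ⁻¹(0.9625) = 1.7805, Φ⁻¹(0.4400) = -0.1510
d' = z(H) − z(FA) = 1.7805 − (-0.1510) = 1.9315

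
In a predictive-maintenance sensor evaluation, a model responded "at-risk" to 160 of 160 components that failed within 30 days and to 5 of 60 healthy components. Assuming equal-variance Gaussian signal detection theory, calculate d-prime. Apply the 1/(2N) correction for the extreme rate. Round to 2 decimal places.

d-prime = 4.12

The hit rate is 160/160 = 1, so apply the 1/(2N) correction: H → 1 − 1/(2·160) = 0.99687.
z(H) = z(0.99687) = 2.734
z(FA) = z(0.08333) = -1.383
d' = 2.734 − (-1.383) = 4.117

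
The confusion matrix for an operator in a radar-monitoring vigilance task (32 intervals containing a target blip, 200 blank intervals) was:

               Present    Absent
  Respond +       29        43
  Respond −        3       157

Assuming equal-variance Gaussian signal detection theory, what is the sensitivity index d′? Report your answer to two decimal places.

H = 29/32 = 0.9062
FA = 43/200 = 0.2150
z(H) = z(0.9062) = 1.3177
z(FA) = z(0.2150) = -0.7892
d' = z(H) − z(FA) = 1.3177 − (-0.7892) = 2.1069

d′ = 2.11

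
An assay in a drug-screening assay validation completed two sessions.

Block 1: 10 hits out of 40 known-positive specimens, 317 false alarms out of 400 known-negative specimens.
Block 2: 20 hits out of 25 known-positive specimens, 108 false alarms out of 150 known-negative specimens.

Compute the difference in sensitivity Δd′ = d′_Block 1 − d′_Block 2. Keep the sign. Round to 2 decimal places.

Δd′ = -1.75

Block 1: z(0.2500) = -0.674, z(0.7925) = 0.815, d' = -1.489
Block 2: z(0.8000) = 0.842, z(0.7200) = 0.583, d' = 0.259
Δd' = d'_Block 1 − d'_Block 2 = -1.489 − 0.259 = -1.748
Block 2 has the higher sensitivity.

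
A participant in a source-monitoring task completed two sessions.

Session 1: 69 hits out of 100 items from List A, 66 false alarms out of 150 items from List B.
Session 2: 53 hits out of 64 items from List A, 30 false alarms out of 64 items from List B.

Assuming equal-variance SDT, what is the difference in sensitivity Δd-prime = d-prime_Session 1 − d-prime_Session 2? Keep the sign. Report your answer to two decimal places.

Session 1: z(0.6900) = 0.496, z(0.4400) = -0.151, d' = 0.647
Session 2: z(0.8281) = 0.947, z(0.4688) = -0.078, d' = 1.025
Δd' = d'_Session 1 − d'_Session 2 = 0.647 − 1.025 = -0.378
Session 2 has the higher sensitivity.

Δd-prime = -0.38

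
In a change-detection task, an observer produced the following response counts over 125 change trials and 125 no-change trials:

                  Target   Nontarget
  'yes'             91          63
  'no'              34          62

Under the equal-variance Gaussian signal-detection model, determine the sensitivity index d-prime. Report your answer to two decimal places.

d-prime = 0.60

H = 91/125 = 0.7280
FA = 63/125 = 0.5040
Φ⁻¹(H) = Φ⁻¹(0.7280) = 0.607
Φ⁻¹(FA) = Φ⁻¹(0.5040) = 0.010
d' = z(H) − z(FA) = 0.607 − 0.010 = 0.597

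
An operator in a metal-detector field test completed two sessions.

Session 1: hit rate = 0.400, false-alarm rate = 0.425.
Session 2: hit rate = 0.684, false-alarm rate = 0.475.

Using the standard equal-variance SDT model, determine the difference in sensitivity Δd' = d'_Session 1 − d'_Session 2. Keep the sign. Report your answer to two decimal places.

Session 1: z(0.400) = -0.253, z(0.425) = -0.189, d' = -0.064
Session 2: z(0.684) = 0.479, z(0.475) = -0.063, d' = 0.542
Δd' = d'_Session 1 − d'_Session 2 = -0.064 − 0.542 = -0.606
Session 2 has the higher sensitivity.

Δd' = -0.61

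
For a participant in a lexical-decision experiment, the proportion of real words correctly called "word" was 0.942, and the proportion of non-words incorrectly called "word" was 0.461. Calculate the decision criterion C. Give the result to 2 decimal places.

C = -0.74

z(H) = 1.572
z(FA) = -0.098
c = −½·[z(H) + z(FA)] = −0.5 × (1.572 + (-0.098)) = -0.737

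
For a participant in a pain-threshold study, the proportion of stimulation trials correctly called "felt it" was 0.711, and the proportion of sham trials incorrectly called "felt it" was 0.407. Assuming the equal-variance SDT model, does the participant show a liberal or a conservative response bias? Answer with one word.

z(H) = 0.556, z(FA) = -0.235
c = −½·(z(H) + z(FA)) = -0.1605
c < 0 → liberal criterion (biased toward responding “yes”).

liberal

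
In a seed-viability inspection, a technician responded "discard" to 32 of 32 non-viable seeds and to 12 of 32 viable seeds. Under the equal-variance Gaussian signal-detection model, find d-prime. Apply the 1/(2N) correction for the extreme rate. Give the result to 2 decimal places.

The hit rate is 32/32 = 1, so apply the 1/(2N) correction: H → 1 − 1/(2·32) = 0.98438.
z(H) = z(0.98438) = 2.154
z(FA) = z(0.37500) = -0.319
d' = 2.154 − (-0.319) = 2.473

d-prime = 2.47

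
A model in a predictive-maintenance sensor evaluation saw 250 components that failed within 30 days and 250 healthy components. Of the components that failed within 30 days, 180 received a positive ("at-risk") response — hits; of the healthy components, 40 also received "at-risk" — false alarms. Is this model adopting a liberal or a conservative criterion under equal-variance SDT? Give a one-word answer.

z(H) = 0.583, z(FA) = -0.994
c = −½·(z(H) + z(FA)) = 0.2055
c > 0 → conservative criterion (biased toward responding “no”).

conservative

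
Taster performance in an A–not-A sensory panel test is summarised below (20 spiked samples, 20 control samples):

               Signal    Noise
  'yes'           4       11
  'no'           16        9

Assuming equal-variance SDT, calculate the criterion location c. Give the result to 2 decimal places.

H = 4/20 = 0.2000
FA = 11/20 = 0.5500
Φ⁻¹(H) = -0.8416
Φ⁻¹(FA) = 0.1257
c = −½·[z(H) + z(FA)] = −0.5 × (-0.8416 + 0.1257) = 0.35795

c = 0.36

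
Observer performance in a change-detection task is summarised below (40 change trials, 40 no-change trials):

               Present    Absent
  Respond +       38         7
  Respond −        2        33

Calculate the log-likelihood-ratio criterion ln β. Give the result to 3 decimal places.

ln β = -0.916

H = 38/40 = 0.9500
FA = 7/40 = 0.1750
z(0.9500) = 1.6449, z(0.1750) = -0.9346
ln β = −½·[z(H)² − z(FA)²] = −0.5 × (2.7057 − 0.8735) = -0.9161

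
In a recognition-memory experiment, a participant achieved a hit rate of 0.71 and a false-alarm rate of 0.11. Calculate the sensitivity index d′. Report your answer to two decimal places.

z(0.71) = 0.553, z(0.11) = -1.227
d' = z(H) − z(FA) = 0.553 − (-1.227) = 1.780

d′ = 1.78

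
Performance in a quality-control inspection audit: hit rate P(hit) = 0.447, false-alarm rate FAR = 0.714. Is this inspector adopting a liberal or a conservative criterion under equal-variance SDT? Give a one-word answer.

liberal

z(H) = -0.133, z(FA) = 0.565
c = −½·(z(H) + z(FA)) = -0.216
c < 0 → liberal criterion (biased toward responding “yes”).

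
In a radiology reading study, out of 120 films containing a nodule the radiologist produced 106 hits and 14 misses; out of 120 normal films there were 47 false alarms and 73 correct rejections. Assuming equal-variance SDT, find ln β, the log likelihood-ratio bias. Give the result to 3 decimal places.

ln β = -0.672

H = 106/120 = 0.8833
FA = 47/120 = 0.3917
z(H) = z(0.8833) = 1.1916
z(FA) = z(0.3917) = -0.2749
ln β = −½·[z(H)² − z(FA)²] = −0.5 × (1.4199 − 0.0756) = -0.67215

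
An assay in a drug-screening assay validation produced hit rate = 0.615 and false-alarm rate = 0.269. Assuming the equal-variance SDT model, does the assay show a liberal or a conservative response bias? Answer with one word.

conservative

z(H) = 0.292, z(FA) = -0.616
c = −½·(z(H) + z(FA)) = 0.162
c > 0 → conservative criterion (biased toward responding “no”).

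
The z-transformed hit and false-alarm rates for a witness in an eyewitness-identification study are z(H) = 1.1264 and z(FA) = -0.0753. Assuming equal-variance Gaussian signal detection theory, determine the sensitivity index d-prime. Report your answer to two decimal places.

d' = z(H) − z(FA) = 1.1264 − (-0.0753) = 1.2017

d-prime = 1.20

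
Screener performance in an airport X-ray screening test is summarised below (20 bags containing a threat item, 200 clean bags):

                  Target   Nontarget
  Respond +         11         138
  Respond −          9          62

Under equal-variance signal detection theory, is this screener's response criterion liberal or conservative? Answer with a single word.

z(H) = 0.126, z(FA) = 0.496
c = −½·(z(H) + z(FA)) = -0.311
c < 0 → liberal criterion (biased toward responding “yes”).

liberal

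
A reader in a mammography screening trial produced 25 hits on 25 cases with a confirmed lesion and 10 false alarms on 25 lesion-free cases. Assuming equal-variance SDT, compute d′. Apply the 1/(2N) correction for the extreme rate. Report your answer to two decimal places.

The hit rate is 25/25 = 1, so apply the 1/(2N) correction: H → 1 − 1/(2·25) = 0.98000.
z(H) = z(0.98000) = 2.054
z(FA) = z(0.40000) = -0.253
d' = 2.054 − (-0.253) = 2.307

d′ = 2.31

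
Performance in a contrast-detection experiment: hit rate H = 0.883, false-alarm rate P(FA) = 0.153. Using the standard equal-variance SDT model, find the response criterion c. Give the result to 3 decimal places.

z(H) = z(0.883) = 1.1901
z(FA) = z(0.153) = -1.0237
c = −½·[z(H) + z(FA)] = −0.5 × (1.1901 + (-1.0237)) = -0.0832
c < 0: the observer has a liberal response bias.

c = -0.083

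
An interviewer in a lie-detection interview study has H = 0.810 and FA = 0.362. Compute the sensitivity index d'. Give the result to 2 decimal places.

z(H) = z(0.810) = 0.878
z(FA) = z(0.362) = -0.353
d' = z(H) − z(FA) = 0.878 − (-0.353) = 1.231

d' = 1.23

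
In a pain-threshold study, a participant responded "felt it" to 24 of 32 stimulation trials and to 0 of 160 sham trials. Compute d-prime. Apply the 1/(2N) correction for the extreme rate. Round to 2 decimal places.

d-prime = 3.41

The false-alarm rate is 0/160 = 0, so apply the 1/(2N) correction: FA → 1/(2·160) = 0.00313.
z(H) = z(0.75000) = 0.674
z(FA) = z(0.00313) = -2.734
d' = 0.674 − (-2.734) = 3.408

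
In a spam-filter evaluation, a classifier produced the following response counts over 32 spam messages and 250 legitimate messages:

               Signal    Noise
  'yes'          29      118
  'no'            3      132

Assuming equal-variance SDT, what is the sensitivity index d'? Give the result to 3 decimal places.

H = 29/32 = 0.9062
FA = 118/250 = 0.4720
z(H) = z(0.9062) = 1.3177
z(FA) = z(0.4720) = -0.0702
d' = z(H) − z(FA) = 1.3177 − (-0.0702) = 1.3879

d' = 1.388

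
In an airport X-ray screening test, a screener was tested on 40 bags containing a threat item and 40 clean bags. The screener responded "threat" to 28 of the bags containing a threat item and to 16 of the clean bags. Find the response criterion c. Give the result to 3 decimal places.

c = -0.136

H = 28/40 = 0.7000
FA = 16/40 = 0.4000
Φ⁻¹(0.7000) = 0.5244, Φ⁻¹(0.4000) = -0.2533
c = −½·[z(H) + z(FA)] = −0.5 × (0.5244 + (-0.2533)) = -0.13555
c < 0: the screener has a liberal response bias.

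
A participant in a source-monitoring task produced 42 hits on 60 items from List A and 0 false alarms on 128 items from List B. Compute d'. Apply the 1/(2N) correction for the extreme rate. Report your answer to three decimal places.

d' = 3.184

The false-alarm rate is 0/128 = 0, so apply the 1/(2N) correction: FA → 1/(2·128) = 0.00391.
z(H) = z(0.70000) = 0.5244
z(FA) = z(0.00391) = -2.6597
d' = 0.5244 − (-2.6597) = 3.1841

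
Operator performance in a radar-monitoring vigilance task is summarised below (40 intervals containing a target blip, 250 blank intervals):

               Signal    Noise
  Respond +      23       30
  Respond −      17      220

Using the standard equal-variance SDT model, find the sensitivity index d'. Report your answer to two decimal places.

H = 23/40 = 0.5750
FA = 30/250 = 0.1200
z(0.5750) = 0.189, z(0.1200) = -1.175
d' = z(H) − z(FA) = 0.189 − (-1.175) = 1.364

d' = 1.36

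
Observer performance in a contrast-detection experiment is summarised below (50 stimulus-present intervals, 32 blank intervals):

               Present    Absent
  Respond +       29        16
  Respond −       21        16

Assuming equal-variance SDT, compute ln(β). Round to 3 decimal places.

H = 29/50 = 0.5800
FA = 16/32 = 0.5000
z(H) = z(0.5800) = 0.2019
z(FA) = z(0.5000) = 0.0000
ln β = −½·[z(H)² − z(FA)²] = −0.5 × (0.0408 − 0.0000) = -0.0204

ln β = -0.020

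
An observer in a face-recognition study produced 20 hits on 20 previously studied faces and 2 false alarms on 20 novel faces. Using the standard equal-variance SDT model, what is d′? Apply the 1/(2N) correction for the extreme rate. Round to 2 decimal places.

d′ = 3.24

The hit rate is 20/20 = 1, so apply the 1/(2N) correction: H → 1 − 1/(2·20) = 0.97500.
z(H) = z(0.97500) = 1.960
z(FA) = z(0.10000) = -1.282
d' = 1.960 − (-1.282) = 3.242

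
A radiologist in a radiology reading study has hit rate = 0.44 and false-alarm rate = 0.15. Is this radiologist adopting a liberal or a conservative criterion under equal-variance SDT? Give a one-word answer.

conservative

z(H) = -0.151, z(FA) = -1.036
c = −½·(z(H) + z(FA)) = 0.5935
c > 0 → conservative criterion (biased toward responding “no”).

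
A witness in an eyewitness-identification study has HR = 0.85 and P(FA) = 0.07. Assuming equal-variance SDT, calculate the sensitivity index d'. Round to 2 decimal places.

d' = 2.51

z(H) = 1.0364
z(FA) = -1.4758
d' = z(H) − z(FA) = 1.0364 − (-1.4758) = 2.5122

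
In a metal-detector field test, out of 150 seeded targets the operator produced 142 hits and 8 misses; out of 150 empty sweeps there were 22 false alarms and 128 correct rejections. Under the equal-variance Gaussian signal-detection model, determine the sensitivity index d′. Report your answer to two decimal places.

d′ = 2.66

H = 142/150 = 0.9467
FA = 22/150 = 0.1467
z(H) = 1.6137
z(FA) = -1.0507
d' = z(H) − z(FA) = 1.6137 − (-1.0507) = 2.6644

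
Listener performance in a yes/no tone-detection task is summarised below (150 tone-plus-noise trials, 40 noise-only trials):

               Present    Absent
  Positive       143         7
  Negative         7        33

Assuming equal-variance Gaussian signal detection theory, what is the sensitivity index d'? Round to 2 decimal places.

H = 143/150 = 0.9533
FA = 7/40 = 0.1750
Φ⁻¹(H) = Φ⁻¹(0.9533) = 1.678
Φ⁻¹(FA) = Φ⁻¹(0.1750) = -0.935
d' = z(H) − z(FA) = 1.678 − (-0.935) = 2.613

d' = 2.61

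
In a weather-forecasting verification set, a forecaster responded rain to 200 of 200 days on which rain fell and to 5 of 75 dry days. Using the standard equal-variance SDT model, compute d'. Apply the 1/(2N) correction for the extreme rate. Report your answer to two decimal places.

The hit rate is 200/200 = 1, so apply the 1/(2N) correction: H → 1 − 1/(2·200) = 0.99750.
z(H) = z(0.99750) = 2.807
z(FA) = z(0.06667) = -1.501
d' = 2.807 − (-1.501) = 4.308

d' = 4.31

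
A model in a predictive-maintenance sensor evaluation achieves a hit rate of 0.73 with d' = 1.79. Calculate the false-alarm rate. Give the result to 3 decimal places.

false-alarm rate = 0.120

z(hit rate) = z(0.73) = 0.6128
z(FA) = z(H) − d' = 0.6128 − 1.79 = -1.1772
false-alarm rate = Φ(-1.1772) = 0.1196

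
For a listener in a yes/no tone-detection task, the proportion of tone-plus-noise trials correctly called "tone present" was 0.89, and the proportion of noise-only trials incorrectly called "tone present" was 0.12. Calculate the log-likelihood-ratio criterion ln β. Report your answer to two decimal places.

z(H) = z(0.89) = 1.227
z(FA) = z(0.12) = -1.175
ln β = −½·[z(H)² − z(FA)²] = −0.5 × (1.506 − 1.381) = -0.0625

ln β = -0.06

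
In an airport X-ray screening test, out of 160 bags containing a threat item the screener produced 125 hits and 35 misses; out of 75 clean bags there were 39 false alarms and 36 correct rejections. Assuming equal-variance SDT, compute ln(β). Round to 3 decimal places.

H = 125/160 = 0.7812
FA = 39/75 = 0.5200
z(H) = 0.7763
z(FA) = 0.0502
ln β = −½·[z(H)² − z(FA)²] = −0.5 × (0.6026 − 0.0025) = -0.30005

ln β = -0.300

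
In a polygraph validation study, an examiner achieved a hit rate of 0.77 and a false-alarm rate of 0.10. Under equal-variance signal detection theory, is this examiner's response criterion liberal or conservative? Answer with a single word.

conservative

z(H) = 0.739, z(FA) = -1.282
c = −½·(z(H) + z(FA)) = 0.2715
c > 0 → conservative criterion (biased toward responding “no”).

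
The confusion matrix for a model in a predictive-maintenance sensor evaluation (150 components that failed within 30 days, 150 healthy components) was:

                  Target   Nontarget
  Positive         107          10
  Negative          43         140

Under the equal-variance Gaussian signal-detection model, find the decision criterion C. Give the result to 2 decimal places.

C = 0.47

H = 107/150 = 0.7133
FA = 10/150 = 0.0667
z(H) = 0.5631
z(FA) = -1.5008
c = −½·[z(H) + z(FA)] = −0.5 × (0.5631 + (-1.5008)) = 0.46885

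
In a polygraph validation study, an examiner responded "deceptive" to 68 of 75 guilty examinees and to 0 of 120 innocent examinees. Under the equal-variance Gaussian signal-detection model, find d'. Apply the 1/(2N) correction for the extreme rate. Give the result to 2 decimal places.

The false-alarm rate is 0/120 = 0, so apply the 1/(2N) correction: FA → 1/(2·120) = 0.00417.
z(H) = z(0.90667) = 1.321
z(FA) = z(0.00417) = -2.638
d' = 1.321 − (-2.638) = 3.959

d' = 3.96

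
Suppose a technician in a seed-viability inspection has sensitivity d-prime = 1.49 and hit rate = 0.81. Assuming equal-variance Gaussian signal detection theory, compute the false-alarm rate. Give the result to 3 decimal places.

false-alarm rate = 0.270

z(hit rate) = z(0.81) = 0.8779
z(FA) = z(H) − d' = 0.8779 − 1.49 = -0.6121
false-alarm rate = Φ(-0.6121) = 0.2702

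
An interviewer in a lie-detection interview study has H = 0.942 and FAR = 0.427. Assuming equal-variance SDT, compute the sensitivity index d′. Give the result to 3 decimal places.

d′ = 1.756

Φ⁻¹(0.942) = 1.5718, Φ⁻¹(0.427) = -0.1840
d' = z(H) − z(FA) = 1.5718 − (-0.1840) = 1.7558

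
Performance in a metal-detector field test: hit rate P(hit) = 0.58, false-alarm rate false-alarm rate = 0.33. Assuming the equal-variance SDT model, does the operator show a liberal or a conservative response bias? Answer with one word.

z(H) = 0.202, z(FA) = -0.440
c = −½·(z(H) + z(FA)) = 0.119
c > 0 → conservative criterion (biased toward responding “no”).

conservative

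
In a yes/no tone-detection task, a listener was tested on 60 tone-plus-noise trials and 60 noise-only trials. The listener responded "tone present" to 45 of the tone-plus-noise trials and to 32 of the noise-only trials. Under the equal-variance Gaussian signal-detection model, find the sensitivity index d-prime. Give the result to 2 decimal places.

H = 45/60 = 0.7500
FA = 32/60 = 0.5333
Φ⁻¹(H) = 0.674
Φ⁻¹(FA) = 0.084
d' = z(H) − z(FA) = 0.674 − 0.084 = 0.590

d-prime = 0.59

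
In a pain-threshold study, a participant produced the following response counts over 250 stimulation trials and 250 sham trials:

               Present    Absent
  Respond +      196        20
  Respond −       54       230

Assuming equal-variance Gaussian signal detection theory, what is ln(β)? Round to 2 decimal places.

ln β = 0.68

H = 196/250 = 0.7840
FA = 20/250 = 0.0800
z(H) = 0.786
z(FA) = -1.405
ln β = −½·[z(H)² − z(FA)²] = −0.5 × (0.618 − 1.974) = 0.678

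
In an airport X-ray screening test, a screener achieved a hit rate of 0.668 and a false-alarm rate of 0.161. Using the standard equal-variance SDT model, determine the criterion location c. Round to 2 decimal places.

Φ⁻¹(H) = Φ⁻¹(0.668) = 0.434
Φ⁻¹(FA) = Φ⁻¹(0.161) = -0.990
c = −½·[z(H) + z(FA)] = −0.5 × (0.434 + (-0.990)) = 0.278
c > 0: the screener has a conservative response bias.

c = 0.28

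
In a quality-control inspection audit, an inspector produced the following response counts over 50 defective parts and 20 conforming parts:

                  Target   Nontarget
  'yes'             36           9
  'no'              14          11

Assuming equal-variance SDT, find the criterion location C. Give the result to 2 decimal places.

H = 36/50 = 0.7200
FA = 9/20 = 0.4500
z(H) = z(0.7200) = 0.5828
z(FA) = z(0.4500) = -0.1257
c = −½·[z(H) + z(FA)] = −0.5 × (0.5828 + (-0.1257)) = -0.22855
c < 0: the inspector has a liberal response bias.

C = -0.23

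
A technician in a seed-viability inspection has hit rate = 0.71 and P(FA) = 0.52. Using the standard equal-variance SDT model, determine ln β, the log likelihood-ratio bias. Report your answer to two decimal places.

ln β = -0.15

z(0.71) = 0.553, z(0.52) = 0.050
ln β = −½·[z(H)² − z(FA)²] = −0.5 × (0.306 − 0.003) = -0.1515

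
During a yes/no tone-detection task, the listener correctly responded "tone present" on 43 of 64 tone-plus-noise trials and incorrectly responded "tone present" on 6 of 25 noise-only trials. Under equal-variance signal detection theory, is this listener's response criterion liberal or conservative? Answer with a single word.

conservative

z(H) = 0.445, z(FA) = -0.706
c = −½·(z(H) + z(FA)) = 0.1305
c > 0 → conservative criterion (biased toward responding “no”).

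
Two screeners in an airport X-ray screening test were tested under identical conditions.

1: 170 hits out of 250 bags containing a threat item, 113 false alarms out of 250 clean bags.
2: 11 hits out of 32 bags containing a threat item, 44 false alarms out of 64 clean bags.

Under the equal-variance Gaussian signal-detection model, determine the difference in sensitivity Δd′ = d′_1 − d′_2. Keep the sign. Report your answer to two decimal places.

1: z(0.6800) = 0.468, z(0.4520) = -0.121, d' = 0.589
2: z(0.3438) = -0.402, z(0.6875) = 0.489, d' = -0.891
Δd' = d'_1 − d'_2 = 0.589 − (-0.891) = 1.480
1 has the higher sensitivity.

Δd′ = 1.48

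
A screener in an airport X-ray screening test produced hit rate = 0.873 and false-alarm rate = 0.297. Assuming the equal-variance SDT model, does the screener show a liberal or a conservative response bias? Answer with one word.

liberal

z(H) = 1.141, z(FA) = -0.533
c = −½·(z(H) + z(FA)) = -0.304
c < 0 → liberal criterion (biased toward responding “yes”).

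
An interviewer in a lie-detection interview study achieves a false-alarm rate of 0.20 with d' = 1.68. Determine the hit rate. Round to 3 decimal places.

z(false-alarm rate) = z(0.20) = -0.8416
z(H) = z(FA) + d' = -0.8416 + 1.68 = 0.8384
hit rate = Φ(0.8384) = 0.7991

hit rate = 0.799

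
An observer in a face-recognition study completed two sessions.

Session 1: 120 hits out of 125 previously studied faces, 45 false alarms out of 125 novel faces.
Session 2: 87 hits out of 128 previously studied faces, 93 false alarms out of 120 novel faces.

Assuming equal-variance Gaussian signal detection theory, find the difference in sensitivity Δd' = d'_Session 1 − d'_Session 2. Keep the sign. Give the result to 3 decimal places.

Δd' = 2.398

Session 1: z(0.9600) = 1.7507, z(0.3600) = -0.3585, d' = 2.1092
Session 2: z(0.6797) = 0.4669, z(0.7750) = 0.7554, d' = -0.2885
Δd' = d'_Session 1 − d'_Session 2 = 2.1092 − (-0.2885) = 2.3977
Session 1 has the higher sensitivity.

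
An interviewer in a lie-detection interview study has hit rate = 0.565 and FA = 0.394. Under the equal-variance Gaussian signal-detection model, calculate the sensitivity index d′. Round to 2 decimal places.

z(H) = 0.164
z(FA) = -0.269
d' = z(H) − z(FA) = 0.164 − (-0.269) = 0.433

d′ = 0.43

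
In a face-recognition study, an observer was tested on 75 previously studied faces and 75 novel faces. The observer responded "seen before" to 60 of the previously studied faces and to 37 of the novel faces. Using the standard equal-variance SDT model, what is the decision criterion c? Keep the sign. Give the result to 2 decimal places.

c = -0.41

H = 60/75 = 0.8000
FA = 37/75 = 0.4933
z(H) = z(0.8000) = 0.842
z(FA) = z(0.4933) = -0.017
c = −½·[z(H) + z(FA)] = −0.5 × (0.842 + (-0.017)) = -0.4125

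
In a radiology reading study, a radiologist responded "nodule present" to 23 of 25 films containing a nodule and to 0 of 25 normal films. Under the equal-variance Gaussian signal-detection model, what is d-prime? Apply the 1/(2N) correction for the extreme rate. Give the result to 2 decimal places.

d-prime = 3.46

The false-alarm rate is 0/25 = 0, so apply the 1/(2N) correction: FA → 1/(2·25) = 0.02000.
z(H) = z(0.92000) = 1.405
z(FA) = z(0.02000) = -2.054
d' = 1.405 − (-2.054) = 3.459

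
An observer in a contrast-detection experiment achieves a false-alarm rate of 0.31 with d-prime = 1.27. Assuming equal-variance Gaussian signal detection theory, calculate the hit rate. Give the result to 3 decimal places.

z(false-alarm rate) = z(0.31) = -0.4959
z(H) = z(FA) + d' = -0.4959 + 1.27 = 0.7741
hit rate = Φ(0.7741) = 0.7806

hit rate = 0.781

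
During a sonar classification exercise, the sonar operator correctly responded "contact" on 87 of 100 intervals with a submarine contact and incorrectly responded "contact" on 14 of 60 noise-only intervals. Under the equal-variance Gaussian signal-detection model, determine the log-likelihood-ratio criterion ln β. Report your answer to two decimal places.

H = 87/100 = 0.8700
FA = 14/60 = 0.2333
z(0.8700) = 1.126, z(0.2333) = -0.728
ln β = −½·[z(H)² − z(FA)²] = −0.5 × (1.268 − 0.530) = -0.369

ln β = -0.37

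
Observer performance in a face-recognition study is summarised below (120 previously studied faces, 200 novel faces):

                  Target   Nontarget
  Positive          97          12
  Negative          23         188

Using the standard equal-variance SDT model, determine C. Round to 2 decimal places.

H = 97/120 = 0.8083
FA = 12/200 = 0.0600
z(H) = 0.8716
z(FA) = -1.5548
c = −½·[z(H) + z(FA)] = −0.5 × (0.8716 + (-1.5548)) = 0.3416
c > 0: the observer has a conservative response bias.

C = 0.34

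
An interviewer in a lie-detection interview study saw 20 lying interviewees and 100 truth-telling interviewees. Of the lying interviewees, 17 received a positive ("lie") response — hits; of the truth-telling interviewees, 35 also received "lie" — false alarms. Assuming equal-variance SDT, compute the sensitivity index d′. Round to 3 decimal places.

d′ = 1.422

H = 17/20 = 0.8500
FA = 35/100 = 0.3500
Φ⁻¹(H) = 1.0364
Φ⁻¹(FA) = -0.3853
d' = z(H) − z(FA) = 1.0364 − (-0.3853) = 1.4217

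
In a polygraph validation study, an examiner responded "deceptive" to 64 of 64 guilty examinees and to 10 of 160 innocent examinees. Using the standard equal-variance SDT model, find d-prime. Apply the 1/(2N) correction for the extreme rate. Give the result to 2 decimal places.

d-prime = 3.95

The hit rate is 64/64 = 1, so apply the 1/(2N) correction: H → 1 − 1/(2·64) = 0.99219.
z(H) = z(0.99219) = 2.418
z(FA) = z(0.06250) = -1.534
d' = 2.418 − (-1.534) = 3.952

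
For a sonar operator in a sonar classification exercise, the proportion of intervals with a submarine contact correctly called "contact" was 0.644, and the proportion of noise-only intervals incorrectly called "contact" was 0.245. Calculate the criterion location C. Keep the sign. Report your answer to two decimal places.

C = 0.16

z(H) = 0.369
z(FA) = -0.690
c = −½·[z(H) + z(FA)] = −0.5 × (0.369 + (-0.690)) = 0.1605
c > 0: the sonar operator has a conservative response bias.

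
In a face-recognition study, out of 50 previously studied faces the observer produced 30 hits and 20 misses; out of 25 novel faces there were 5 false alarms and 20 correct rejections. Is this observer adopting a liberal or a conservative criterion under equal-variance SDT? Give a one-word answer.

z(H) = 0.253, z(FA) = -0.842
c = −½·(z(H) + z(FA)) = 0.2945
c > 0 → conservative criterion (biased toward responding “no”).

conservative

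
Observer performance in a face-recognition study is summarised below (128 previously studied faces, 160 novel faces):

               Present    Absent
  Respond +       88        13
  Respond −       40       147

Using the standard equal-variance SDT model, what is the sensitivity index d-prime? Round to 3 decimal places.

H = 88/128 = 0.6875
FA = 13/160 = 0.0813
z(0.6875) = 0.4888, z(0.0813) = -1.3964
d' = z(H) − z(FA) = 0.4888 − (-1.3964) = 1.8852

d-prime = 1.885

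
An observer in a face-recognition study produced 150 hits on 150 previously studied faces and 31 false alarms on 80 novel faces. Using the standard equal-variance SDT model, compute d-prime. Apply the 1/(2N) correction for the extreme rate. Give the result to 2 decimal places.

The hit rate is 150/150 = 1, so apply the 1/(2N) correction: H → 1 − 1/(2·150) = 0.99667.
z(H) = z(0.99667) = 2.713
z(FA) = z(0.38750) = -0.286
d' = 2.713 − (-0.286) = 2.999

d-prime = 3.00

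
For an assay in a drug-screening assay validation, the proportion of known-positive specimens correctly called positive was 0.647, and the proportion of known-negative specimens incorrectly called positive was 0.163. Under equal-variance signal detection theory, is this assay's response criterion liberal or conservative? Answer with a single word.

z(H) = 0.377, z(FA) = -0.982
c = −½·(z(H) + z(FA)) = 0.3025
c > 0 → conservative criterion (biased toward responding “no”).

conservative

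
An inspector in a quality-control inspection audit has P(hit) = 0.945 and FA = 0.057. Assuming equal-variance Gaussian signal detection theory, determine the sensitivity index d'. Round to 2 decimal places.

d' = 3.18

z(H) = z(0.945) = 1.598
z(FA) = z(0.057) = -1.580
d' = z(H) − z(FA) = 1.598 − (-1.580) = 3.178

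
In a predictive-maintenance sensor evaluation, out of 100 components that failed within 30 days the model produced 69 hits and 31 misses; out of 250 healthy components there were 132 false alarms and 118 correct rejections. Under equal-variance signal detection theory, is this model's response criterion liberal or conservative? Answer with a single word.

z(H) = 0.496, z(FA) = 0.070
c = −½·(z(H) + z(FA)) = -0.283
c < 0 → liberal criterion (biased toward responding “yes”).

liberal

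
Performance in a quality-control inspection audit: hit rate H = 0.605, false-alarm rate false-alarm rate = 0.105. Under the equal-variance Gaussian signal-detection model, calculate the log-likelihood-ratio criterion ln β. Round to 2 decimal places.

z(H) = 0.266
z(FA) = -1.254
ln β = −½·[z(H)² − z(FA)²] = −0.5 × (0.071 − 1.573) = 0.751

ln β = 0.75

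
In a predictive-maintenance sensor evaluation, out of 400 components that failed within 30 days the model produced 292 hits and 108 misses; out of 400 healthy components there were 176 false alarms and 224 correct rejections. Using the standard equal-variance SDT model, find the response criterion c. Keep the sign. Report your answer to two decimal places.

H = 292/400 = 0.7300
FA = 176/400 = 0.4400
z(H) = 0.613
z(FA) = -0.151
c = −½·[z(H) + z(FA)] = −0.5 × (0.613 + (-0.151)) = -0.231
c < 0: the model has a liberal response bias.

c = -0.23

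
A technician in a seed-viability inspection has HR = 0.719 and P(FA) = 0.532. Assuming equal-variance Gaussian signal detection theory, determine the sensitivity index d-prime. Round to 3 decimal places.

d-prime = 0.500

z(H) = z(0.719) = 0.5799
z(FA) = z(0.532) = 0.0803
d' = z(H) − z(FA) = 0.5799 − 0.0803 = 0.4996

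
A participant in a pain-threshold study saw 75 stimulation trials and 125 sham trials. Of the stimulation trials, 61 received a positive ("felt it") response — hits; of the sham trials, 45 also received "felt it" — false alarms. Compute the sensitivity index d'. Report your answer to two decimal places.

H = 61/75 = 0.8133
FA = 45/125 = 0.3600
Φ⁻¹(H) = Φ⁻¹(0.8133) = 0.890
Φ⁻¹(FA) = Φ⁻¹(0.3600) = -0.358
d' = z(H) − z(FA) = 0.890 − (-0.358) = 1.248

d' = 1.25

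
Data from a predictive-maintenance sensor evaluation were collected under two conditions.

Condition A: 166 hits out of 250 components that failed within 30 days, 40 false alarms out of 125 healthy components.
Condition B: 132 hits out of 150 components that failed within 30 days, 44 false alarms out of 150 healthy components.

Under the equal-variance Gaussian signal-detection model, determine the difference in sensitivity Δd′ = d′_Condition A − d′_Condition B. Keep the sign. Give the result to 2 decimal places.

Δd′ = -0.83

Condition A: z(0.6640) = 0.423, z(0.3200) = -0.468, d' = 0.891
Condition B: z(0.8800) = 1.175, z(0.2933) = -0.544, d' = 1.719
Δd' = d'_Condition A − d'_Condition B = 0.891 − 1.719 = -0.828
Condition B has the higher sensitivity.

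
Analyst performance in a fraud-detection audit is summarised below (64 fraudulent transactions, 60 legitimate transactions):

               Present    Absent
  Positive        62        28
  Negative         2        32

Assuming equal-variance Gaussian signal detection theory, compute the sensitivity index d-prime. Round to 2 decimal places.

d-prime = 1.95

H = 62/64 = 0.9688
FA = 28/60 = 0.4667
Φ⁻¹(H) = Φ⁻¹(0.9688) = 1.8634
Φ⁻¹(FA) = Φ⁻¹(0.4667) = -0.0836
d' = z(H) − z(FA) = 1.8634 − (-0.0836) = 1.9470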